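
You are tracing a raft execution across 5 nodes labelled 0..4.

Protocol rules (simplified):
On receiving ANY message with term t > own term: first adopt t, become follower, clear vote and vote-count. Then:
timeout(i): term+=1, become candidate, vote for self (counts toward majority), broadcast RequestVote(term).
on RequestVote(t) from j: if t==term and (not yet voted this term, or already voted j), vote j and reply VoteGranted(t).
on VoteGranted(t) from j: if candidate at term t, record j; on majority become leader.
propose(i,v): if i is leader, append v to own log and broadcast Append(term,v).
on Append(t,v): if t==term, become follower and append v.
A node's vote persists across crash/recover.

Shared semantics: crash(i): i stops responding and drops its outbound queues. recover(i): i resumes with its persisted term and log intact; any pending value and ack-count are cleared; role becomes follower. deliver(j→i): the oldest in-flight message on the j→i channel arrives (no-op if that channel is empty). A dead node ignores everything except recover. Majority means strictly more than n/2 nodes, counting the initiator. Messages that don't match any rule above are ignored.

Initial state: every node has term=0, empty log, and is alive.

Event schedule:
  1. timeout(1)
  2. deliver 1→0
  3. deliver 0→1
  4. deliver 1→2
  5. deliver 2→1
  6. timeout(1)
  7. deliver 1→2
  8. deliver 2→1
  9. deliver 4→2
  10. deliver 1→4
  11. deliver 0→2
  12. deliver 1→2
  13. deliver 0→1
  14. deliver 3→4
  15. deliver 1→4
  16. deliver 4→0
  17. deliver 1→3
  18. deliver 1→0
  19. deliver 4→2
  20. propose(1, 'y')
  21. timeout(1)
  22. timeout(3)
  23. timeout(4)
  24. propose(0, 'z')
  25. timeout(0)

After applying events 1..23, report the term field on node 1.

[1] timeout(1) → N1(cand t1 [-])
[2] deliver 1→0 → N0(foll t1 [-])
[3] deliver 0→1 → ∅
[4] deliver 1→2 → N2(foll t1 [-])
[5] deliver 2→1 → N1(lead t1 [-])
[6] timeout(1) → N1(cand t2 [-])
[7] deliver 1→2 → N2(foll t2 [-])
[8] deliver 2→1 → ∅
[9] deliver 4→2 → ∅
[10] deliver 1→4 → N4(foll t1 [-])
[11] deliver 0→2 → ∅
[12] deliver 1→2 → ∅
[13] deliver 0→1 → ∅
[14] deliver 3→4 → ∅
[15] deliver 1→4 → N4(foll t2 [-])
[16] deliver 4→0 → ∅
[17] deliver 1→3 → N3(foll t1 [-])
[18] deliver 1→0 → N0(foll t2 [-])
[19] deliver 4→2 → ∅
[20] propose(1,'y') → ∅
[21] timeout(1) → N1(cand t3 [-])
[22] timeout(3) → N3(cand t2 [-])
[23] timeout(4) → N4(cand t3 [-])

3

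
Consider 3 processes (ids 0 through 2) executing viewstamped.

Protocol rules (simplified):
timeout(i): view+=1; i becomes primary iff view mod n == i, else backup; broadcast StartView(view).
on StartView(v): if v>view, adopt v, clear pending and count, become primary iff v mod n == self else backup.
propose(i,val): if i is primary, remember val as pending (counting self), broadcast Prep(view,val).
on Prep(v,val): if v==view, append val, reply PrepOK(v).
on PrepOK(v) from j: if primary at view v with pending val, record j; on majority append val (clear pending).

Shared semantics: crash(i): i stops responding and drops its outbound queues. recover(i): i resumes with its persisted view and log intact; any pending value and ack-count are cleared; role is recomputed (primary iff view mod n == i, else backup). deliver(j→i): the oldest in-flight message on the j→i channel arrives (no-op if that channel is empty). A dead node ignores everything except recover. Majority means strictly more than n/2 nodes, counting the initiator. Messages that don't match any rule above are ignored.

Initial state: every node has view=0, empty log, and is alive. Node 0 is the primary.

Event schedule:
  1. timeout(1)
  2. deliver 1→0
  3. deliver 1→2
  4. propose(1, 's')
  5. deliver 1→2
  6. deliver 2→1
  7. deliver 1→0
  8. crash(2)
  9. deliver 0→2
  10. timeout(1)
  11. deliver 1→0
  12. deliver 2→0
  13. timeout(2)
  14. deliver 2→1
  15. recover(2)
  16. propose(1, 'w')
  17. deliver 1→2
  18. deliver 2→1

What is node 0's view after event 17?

after 1 — timeout(1): n1:prim/v1/[-]
after 2 — deliver 1→0: n0:back/v1/[-]
after 3 — deliver 1→2: n2:back/v1/[-]
after 4 — propose(1,'s'): ·
after 5 — deliver 1→2: n2:back/v1/[s]
after 6 — deliver 2→1: n1:prim/v1/[s]
after 7 — deliver 1→0: n0:back/v1/[s]
after 8 — crash(2): n2:✗back/v1/[s]
after 9 — deliver 0→2: ·
after 10 — timeout(1): n1:back/v2/[s]
after 11 — deliver 1→0: n0:back/v2/[s]
after 12 — deliver 2→0: ·
after 13 — timeout(2): ·
after 14 — deliver 2→1: ·
after 15 — recover(2): n2:back/v1/[s]
after 16 — propose(1,'w'): ·
after 17 — deliver 1→2: n2:prim/v2/[s]

2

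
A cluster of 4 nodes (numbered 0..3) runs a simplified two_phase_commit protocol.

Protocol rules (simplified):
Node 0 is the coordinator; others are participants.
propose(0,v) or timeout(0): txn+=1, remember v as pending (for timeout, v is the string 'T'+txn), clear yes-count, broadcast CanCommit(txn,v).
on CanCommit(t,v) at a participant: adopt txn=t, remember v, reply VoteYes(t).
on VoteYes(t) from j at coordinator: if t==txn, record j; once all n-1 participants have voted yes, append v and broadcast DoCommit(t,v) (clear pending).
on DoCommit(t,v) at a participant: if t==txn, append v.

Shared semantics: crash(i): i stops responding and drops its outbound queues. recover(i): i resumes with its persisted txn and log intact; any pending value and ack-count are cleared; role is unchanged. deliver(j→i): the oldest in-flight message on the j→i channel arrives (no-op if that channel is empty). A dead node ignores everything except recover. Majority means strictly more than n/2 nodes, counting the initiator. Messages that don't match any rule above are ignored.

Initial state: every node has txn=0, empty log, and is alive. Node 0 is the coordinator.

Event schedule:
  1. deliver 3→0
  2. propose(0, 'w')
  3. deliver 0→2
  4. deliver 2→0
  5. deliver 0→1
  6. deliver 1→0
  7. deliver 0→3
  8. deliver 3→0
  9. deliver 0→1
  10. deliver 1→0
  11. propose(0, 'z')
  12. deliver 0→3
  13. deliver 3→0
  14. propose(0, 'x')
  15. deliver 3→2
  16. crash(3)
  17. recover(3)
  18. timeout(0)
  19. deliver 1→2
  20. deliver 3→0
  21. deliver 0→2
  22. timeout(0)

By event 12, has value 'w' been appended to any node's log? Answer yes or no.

yes

step 1 deliver 3→0: —
step 2 propose(0,'w'): 0={coor,t=1,log=-}
step 3 deliver 0→2: 2={part,t=1,log=-}
step 4 deliver 2→0: —
step 5 deliver 0→1: 1={part,t=1,log=-}
step 6 deliver 1→0: —
step 7 deliver 0→3: 3={part,t=1,log=-}
step 8 deliver 3→0: 0={coor,t=1,log=w}
step 9 deliver 0→1: 1={part,t=1,log=w}
step 10 deliver 1→0: —
step 11 propose(0,'z'): 0={coor,t=2,log=w}
step 12 deliver 0→3: 3={part,t=1,log=w}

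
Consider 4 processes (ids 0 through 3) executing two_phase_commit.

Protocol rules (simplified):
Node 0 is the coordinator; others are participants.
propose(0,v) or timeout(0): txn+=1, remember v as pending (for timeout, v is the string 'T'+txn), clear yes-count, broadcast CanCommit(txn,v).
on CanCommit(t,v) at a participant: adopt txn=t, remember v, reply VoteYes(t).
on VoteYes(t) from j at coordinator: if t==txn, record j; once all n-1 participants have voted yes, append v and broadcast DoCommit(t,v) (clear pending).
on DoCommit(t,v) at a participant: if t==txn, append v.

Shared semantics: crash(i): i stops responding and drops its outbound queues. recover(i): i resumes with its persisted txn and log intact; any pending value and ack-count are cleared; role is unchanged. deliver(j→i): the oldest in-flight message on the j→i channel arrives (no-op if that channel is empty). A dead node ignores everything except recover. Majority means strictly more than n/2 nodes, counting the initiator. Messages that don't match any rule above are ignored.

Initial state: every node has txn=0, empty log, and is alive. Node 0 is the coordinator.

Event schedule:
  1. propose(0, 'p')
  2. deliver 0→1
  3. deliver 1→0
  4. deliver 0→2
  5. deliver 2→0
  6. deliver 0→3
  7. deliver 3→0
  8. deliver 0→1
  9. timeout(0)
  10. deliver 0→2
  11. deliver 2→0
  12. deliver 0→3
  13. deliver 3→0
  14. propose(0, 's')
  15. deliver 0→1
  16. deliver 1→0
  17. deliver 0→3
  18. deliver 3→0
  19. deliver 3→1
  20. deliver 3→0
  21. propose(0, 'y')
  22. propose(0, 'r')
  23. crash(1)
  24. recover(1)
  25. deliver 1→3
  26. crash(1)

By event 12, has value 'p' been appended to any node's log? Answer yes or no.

yes

after 1 — propose(0,'p'): n0:coor/t1/[-]
after 2 — deliver 0→1: n1:part/t1/[-]
after 3 — deliver 1→0: ·
after 4 — deliver 0→2: n2:part/t1/[-]
after 5 — deliver 2→0: ·
after 6 — deliver 0→3: n3:part/t1/[-]
after 7 — deliver 3→0: n0:coor/t1/[p]
after 8 — deliver 0→1: n1:part/t1/[p]
after 9 — timeout(0): n0:coor/t2/[p]
after 10 — deliver 0→2: n2:part/t1/[p]
after 11 — deliver 2→0: ·
after 12 — deliver 0→3: n3:part/t1/[p]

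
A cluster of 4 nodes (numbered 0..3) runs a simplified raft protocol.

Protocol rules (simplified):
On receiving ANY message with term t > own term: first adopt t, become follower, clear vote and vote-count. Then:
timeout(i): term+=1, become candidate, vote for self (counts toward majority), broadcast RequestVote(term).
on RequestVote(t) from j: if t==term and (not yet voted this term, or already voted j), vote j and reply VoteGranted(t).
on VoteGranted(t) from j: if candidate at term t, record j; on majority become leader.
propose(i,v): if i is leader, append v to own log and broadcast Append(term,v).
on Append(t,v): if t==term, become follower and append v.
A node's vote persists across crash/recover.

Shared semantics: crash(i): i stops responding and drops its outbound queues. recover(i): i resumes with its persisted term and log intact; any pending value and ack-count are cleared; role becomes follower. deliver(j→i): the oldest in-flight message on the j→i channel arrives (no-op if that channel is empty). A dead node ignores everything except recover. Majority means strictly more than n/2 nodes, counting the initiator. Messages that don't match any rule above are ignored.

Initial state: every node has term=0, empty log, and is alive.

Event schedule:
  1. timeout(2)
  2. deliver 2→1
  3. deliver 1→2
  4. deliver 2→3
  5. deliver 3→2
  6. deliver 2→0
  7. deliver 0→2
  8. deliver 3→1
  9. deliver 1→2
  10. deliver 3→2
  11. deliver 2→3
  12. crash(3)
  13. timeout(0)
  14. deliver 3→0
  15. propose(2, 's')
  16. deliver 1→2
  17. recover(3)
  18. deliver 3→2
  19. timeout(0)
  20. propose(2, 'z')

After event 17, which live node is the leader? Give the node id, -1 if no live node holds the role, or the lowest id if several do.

[1] timeout(2) → N2(cand t1 [-])
[2] deliver 2→1 → N1(foll t1 [-])
[3] deliver 1→2 → ∅
[4] deliver 2→3 → N3(foll t1 [-])
[5] deliver 3→2 → N2(lead t1 [-])
[6] deliver 2→0 → N0(foll t1 [-])
[7] deliver 0→2 → ∅
[8] deliver 3→1 → ∅
[9] deliver 1→2 → ∅
[10] deliver 3→2 → ∅
[11] deliver 2→3 → ∅
[12] crash(3) → N3(✗foll t1 [-])
[13] timeout(0) → N0(cand t2 [-])
[14] deliver 3→0 → ∅
[15] propose(2,'s') → N2(lead t1 [s])
[16] deliver 1→2 → ∅
[17] recover(3) → N3(foll t1 [-])

2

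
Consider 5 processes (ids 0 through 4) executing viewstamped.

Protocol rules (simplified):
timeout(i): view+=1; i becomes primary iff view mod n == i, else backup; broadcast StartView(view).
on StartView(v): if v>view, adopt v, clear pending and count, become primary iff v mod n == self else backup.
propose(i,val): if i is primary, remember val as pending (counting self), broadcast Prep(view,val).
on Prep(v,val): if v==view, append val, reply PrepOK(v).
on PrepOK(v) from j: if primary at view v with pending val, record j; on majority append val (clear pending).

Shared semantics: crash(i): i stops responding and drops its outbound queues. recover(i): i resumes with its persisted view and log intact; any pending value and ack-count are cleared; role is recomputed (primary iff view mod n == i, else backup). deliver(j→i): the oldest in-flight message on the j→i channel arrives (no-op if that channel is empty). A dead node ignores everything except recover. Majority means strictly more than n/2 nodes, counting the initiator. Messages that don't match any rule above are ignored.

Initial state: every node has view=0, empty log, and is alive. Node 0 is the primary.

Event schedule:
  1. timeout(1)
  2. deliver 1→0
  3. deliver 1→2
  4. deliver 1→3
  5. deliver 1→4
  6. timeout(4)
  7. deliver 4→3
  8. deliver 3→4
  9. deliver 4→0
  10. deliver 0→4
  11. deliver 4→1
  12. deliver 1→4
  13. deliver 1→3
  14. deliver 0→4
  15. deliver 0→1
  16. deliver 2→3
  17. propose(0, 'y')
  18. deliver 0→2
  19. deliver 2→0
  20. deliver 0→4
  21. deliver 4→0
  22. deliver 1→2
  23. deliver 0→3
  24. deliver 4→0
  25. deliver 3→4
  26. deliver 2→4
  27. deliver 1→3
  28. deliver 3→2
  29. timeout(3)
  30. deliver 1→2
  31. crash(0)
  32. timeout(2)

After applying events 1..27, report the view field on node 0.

step 1 timeout(1): 1={prim,v=1,log=-}
step 2 deliver 1→0: 0={back,v=1,log=-}
step 3 deliver 1→2: 2={back,v=1,log=-}
step 4 deliver 1→3: 3={back,v=1,log=-}
step 5 deliver 1→4: 4={back,v=1,log=-}
step 6 timeout(4): 4={back,v=2,log=-}
step 7 deliver 4→3: 3={back,v=2,log=-}
step 8 deliver 3→4: —
step 9 deliver 4→0: 0={back,v=2,log=-}
step 10 deliver 0→4: —
step 11 deliver 4→1: 1={back,v=2,log=-}
step 12 deliver 1→4: —
step 13 deliver 1→3: —
step 14 deliver 0→4: —
step 15 deliver 0→1: —
step 16 deliver 2→3: —
step 17 propose(0,'y'): —
step 18 deliver 0→2: —
step 19 deliver 2→0: —
step 20 deliver 0→4: —
step 21 deliver 4→0: —
step 22 deliver 1→2: —
step 23 deliver 0→3: —
step 24 deliver 4→0: —
step 25 deliver 3→4: —
step 26 deliver 2→4: —
step 27 deliver 1→3: —

2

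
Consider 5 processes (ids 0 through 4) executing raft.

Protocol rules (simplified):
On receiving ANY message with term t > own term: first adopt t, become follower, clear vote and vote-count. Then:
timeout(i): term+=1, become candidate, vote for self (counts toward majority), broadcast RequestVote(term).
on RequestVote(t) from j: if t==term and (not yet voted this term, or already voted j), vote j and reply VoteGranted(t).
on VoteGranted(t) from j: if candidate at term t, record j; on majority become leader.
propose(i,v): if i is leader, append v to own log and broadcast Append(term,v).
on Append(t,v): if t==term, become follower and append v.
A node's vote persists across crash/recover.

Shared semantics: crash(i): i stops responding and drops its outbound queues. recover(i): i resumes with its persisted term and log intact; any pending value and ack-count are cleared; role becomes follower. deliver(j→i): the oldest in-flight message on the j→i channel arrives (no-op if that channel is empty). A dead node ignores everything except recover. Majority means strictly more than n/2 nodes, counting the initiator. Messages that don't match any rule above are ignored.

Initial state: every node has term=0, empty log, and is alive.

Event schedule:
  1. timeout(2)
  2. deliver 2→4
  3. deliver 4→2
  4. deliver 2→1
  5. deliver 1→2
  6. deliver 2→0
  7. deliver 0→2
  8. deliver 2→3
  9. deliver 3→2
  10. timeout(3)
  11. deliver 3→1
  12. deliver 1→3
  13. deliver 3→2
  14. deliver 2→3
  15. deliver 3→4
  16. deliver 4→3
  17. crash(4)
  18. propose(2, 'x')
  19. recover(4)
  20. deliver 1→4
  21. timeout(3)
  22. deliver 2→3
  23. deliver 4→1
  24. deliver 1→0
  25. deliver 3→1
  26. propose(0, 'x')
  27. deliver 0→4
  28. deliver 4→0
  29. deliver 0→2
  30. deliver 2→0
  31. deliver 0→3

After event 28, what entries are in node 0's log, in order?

empty

e1 timeout(2): 2[cand,t=1,-]
e2 deliver 2→4: 4[foll,t=1,-]
e3 deliver 4→2: ·
e4 deliver 2→1: 1[foll,t=1,-]
e5 deliver 1→2: 2[lead,t=1,-]
e6 deliver 2→0: 0[foll,t=1,-]
e7 deliver 0→2: ·
e8 deliver 2→3: 3[foll,t=1,-]
e9 deliver 3→2: ·
e10 timeout(3): 3[cand,t=2,-]
e11 deliver 3→1: 1[foll,t=2,-]
e12 deliver 1→3: ·
e13 deliver 3→2: 2[foll,t=2,-]
e14 deliver 2→3: 3[lead,t=2,-]
e15 deliver 3→4: 4[foll,t=2,-]
e16 deliver 4→3: ·
e17 crash(4): 4[✗foll,t=2,-]
e18 propose(2,'x'): ·
e19 recover(4): 4[foll,t=2,-]
e20 deliver 1→4: ·
e21 timeout(3): 3[cand,t=3,-]
e22 deliver 2→3: ·
e23 deliver 4→1: ·
e24 deliver 1→0: ·
e25 deliver 3→1: 1[foll,t=3,-]
e26 propose(0,'x'): ·
e27 deliver 0→4: ·
e28 deliver 4→0: ·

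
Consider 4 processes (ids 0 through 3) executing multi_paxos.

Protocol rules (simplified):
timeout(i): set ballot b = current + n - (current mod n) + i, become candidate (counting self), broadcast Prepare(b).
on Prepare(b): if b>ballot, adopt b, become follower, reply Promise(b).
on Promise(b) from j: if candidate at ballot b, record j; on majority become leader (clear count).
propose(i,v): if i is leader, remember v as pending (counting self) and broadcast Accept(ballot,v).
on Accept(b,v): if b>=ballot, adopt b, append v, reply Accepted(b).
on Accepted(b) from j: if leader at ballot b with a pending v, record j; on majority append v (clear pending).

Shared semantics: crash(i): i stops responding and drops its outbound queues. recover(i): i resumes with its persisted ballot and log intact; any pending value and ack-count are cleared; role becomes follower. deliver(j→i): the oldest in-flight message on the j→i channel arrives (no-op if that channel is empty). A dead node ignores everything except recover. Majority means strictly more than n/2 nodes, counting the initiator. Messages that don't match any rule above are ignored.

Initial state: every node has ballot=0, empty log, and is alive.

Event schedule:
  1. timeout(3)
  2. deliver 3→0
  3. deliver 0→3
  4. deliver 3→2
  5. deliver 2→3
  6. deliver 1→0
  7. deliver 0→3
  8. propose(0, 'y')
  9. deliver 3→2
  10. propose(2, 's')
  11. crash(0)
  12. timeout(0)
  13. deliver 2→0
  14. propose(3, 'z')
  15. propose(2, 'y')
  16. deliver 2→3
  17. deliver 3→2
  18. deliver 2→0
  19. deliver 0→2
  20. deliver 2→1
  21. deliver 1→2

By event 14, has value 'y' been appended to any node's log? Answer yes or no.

[1] timeout(3) → N3(cand b7 [-])
[2] deliver 3→0 → N0(foll b7 [-])
[3] deliver 0→3 → ∅
[4] deliver 3→2 → N2(foll b7 [-])
[5] deliver 2→3 → N3(lead b7 [-])
[6] deliver 1→0 → ∅
[7] deliver 0→3 → ∅
[8] propose(0,'y') → ∅
[9] deliver 3→2 → ∅
[10] propose(2,'s') → ∅
[11] crash(0) → N0(✗foll b7 [-])
[12] timeout(0) → ∅
[13] deliver 2→0 → ∅
[14] propose(3,'z') → ∅

no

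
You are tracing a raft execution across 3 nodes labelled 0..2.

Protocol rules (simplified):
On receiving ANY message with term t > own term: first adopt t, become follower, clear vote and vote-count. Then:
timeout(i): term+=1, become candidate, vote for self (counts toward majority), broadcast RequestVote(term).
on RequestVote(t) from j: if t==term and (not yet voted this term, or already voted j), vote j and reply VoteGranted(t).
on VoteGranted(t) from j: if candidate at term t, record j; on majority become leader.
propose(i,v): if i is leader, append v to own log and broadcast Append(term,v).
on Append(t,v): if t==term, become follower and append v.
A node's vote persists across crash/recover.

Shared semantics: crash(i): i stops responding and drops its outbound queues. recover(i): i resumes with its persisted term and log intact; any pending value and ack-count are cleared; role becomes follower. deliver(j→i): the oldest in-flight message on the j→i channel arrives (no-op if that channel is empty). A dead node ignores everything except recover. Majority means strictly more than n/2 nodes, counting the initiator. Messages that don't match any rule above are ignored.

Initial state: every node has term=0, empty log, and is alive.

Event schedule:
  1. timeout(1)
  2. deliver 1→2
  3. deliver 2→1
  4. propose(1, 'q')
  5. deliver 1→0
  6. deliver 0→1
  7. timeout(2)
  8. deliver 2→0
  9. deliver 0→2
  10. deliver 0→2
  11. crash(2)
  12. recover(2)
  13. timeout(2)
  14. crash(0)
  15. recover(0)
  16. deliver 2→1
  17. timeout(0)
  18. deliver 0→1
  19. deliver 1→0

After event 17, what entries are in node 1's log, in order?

q

1. timeout(1):  <1:cand t1 ->
2. deliver 1→2:  <2:foll t1 ->
3. deliver 2→1:  <1:lead t1 ->
4. propose(1,'q'):  <1:lead t1 q>
5. deliver 1→0:  <0:foll t1 ->
6. deliver 0→1:  nop
7. timeout(2):  <2:cand t2 ->
8. deliver 2→0:  <0:foll t2 ->
9. deliver 0→2:  <2:lead t2 ->
10. deliver 0→2:  nop
11. crash(2):  <2:✗lead t2 ->
12. recover(2):  <2:foll t2 ->
13. timeout(2):  <2:cand t3 ->
14. crash(0):  <0:✗foll t2 ->
15. recover(0):  <0:foll t2 ->
16. deliver 2→1:  <1:foll t3 q>
17. timeout(0):  <0:cand t3 ->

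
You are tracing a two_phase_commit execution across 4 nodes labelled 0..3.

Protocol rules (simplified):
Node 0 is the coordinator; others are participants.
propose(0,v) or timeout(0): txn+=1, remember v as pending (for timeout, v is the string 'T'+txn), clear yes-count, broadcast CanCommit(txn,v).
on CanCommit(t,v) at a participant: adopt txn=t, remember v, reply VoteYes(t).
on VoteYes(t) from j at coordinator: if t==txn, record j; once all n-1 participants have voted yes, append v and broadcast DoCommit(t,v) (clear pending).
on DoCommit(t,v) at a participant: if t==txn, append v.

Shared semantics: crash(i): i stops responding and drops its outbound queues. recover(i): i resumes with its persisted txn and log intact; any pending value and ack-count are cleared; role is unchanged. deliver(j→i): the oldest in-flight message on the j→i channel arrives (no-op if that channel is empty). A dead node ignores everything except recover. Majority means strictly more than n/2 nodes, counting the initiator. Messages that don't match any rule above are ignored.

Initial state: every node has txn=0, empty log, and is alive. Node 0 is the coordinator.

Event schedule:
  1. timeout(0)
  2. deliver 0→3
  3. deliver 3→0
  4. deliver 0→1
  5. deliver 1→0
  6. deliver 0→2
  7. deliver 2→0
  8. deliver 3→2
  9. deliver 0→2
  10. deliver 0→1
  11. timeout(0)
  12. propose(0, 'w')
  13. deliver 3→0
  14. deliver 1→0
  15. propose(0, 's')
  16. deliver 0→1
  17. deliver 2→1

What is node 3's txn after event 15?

e1 timeout(0): 0[coor,t=1,-]
e2 deliver 0→3: 3[part,t=1,-]
e3 deliver 3→0: ·
e4 deliver 0→1: 1[part,t=1,-]
e5 deliver 1→0: ·
e6 deliver 0→2: 2[part,t=1,-]
e7 deliver 2→0: 0[coor,t=1,T1]
e8 deliver 3→2: ·
e9 deliver 0→2: 2[part,t=1,T1]
e10 deliver 0→1: 1[part,t=1,T1]
e11 timeout(0): 0[coor,t=2,T1]
e12 propose(0,'w'): 0[coor,t=3,T1]
e13 deliver 3→0: ·
e14 deliver 1→0: ·
e15 propose(0,'s'): 0[coor,t=4,T1]

1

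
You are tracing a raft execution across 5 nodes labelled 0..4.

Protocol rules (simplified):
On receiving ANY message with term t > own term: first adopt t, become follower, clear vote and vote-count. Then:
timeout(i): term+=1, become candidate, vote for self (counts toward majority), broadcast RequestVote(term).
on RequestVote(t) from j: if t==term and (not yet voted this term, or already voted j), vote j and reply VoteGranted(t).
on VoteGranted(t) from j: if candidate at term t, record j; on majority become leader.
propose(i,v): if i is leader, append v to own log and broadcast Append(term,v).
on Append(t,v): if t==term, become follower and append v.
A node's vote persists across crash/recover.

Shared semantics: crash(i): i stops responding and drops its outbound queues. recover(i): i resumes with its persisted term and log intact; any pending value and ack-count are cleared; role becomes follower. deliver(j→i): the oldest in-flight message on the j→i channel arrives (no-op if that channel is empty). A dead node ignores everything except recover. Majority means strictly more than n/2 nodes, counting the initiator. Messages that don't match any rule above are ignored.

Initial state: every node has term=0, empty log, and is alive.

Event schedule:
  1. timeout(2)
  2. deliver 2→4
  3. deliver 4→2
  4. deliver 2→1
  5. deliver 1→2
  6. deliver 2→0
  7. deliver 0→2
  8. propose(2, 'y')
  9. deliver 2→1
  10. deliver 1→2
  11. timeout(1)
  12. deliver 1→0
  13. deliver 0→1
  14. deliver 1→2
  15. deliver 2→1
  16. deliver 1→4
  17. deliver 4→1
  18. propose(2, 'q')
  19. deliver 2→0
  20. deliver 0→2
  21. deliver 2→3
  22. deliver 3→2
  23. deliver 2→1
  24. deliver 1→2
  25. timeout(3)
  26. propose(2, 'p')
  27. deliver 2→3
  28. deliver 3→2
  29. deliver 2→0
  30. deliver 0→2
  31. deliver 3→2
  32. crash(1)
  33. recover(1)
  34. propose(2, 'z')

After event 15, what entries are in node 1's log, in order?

y

e1 timeout(2): 2[cand,t=1,-]
e2 deliver 2→4: 4[foll,t=1,-]
e3 deliver 4→2: ·
e4 deliver 2→1: 1[foll,t=1,-]
e5 deliver 1→2: 2[lead,t=1,-]
e6 deliver 2→0: 0[foll,t=1,-]
e7 deliver 0→2: ·
e8 propose(2,'y'): 2[lead,t=1,y]
e9 deliver 2→1: 1[foll,t=1,y]
e10 deliver 1→2: ·
e11 timeout(1): 1[cand,t=2,y]
e12 deliver 1→0: 0[foll,t=2,-]
e13 deliver 0→1: ·
e14 deliver 1→2: 2[foll,t=2,y]
e15 deliver 2→1: 1[lead,t=2,y]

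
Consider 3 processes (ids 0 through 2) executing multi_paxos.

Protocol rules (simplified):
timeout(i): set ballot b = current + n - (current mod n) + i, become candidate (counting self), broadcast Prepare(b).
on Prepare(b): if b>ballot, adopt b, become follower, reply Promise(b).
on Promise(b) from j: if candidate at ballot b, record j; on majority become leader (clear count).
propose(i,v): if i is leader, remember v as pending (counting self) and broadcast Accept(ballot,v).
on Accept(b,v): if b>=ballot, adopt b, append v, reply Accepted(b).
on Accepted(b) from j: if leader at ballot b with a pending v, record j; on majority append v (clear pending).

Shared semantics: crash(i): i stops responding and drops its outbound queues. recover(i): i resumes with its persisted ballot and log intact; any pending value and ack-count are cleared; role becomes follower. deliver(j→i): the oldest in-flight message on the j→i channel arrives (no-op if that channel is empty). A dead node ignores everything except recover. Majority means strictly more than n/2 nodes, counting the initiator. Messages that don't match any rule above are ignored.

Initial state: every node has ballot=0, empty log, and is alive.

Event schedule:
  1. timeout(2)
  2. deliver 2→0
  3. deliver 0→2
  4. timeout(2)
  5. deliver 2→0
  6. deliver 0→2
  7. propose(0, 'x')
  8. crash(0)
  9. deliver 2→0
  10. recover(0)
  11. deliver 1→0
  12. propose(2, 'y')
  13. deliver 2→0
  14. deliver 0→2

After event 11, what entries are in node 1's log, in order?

empty

step 1 timeout(2): 2={cand,b=5,log=-}
step 2 deliver 2→0: 0={foll,b=5,log=-}
step 3 deliver 0→2: 2={lead,b=5,log=-}
step 4 timeout(2): 2={cand,b=8,log=-}
step 5 deliver 2→0: 0={foll,b=8,log=-}
step 6 deliver 0→2: 2={lead,b=8,log=-}
step 7 propose(0,'x'): —
step 8 crash(0): 0={✗foll,b=8,log=-}
step 9 deliver 2→0: —
step 10 recover(0): 0={foll,b=8,log=-}
step 11 deliver 1→0: —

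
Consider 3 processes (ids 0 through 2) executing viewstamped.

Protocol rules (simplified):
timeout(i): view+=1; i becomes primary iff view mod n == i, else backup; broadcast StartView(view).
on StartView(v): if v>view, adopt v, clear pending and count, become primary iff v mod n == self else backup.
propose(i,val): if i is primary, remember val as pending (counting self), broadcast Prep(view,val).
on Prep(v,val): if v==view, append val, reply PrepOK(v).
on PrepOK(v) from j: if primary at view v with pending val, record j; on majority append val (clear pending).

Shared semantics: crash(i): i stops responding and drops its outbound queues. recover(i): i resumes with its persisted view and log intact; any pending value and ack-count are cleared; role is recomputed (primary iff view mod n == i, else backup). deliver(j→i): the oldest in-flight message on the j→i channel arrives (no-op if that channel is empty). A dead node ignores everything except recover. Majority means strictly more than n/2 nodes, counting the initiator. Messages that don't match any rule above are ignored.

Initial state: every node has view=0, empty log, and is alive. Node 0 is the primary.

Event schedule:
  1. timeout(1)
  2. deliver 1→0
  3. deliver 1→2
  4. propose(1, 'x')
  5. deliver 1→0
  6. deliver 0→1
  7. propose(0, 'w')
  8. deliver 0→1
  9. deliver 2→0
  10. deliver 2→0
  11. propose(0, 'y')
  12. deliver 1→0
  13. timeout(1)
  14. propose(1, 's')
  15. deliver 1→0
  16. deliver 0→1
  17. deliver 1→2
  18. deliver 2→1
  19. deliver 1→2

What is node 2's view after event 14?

1

e1 timeout(1): 1[prim,v=1,-]
e2 deliver 1→0: 0[back,v=1,-]
e3 deliver 1→2: 2[back,v=1,-]
e4 propose(1,'x'): ·
e5 deliver 1→0: 0[back,v=1,x]
e6 deliver 0→1: 1[prim,v=1,x]
e7 propose(0,'w'): ·
e8 deliver 0→1: ·
e9 deliver 2→0: ·
e10 deliver 2→0: ·
e11 propose(0,'y'): ·
e12 deliver 1→0: ·
e13 timeout(1): 1[back,v=2,x]
e14 propose(1,'s'): ·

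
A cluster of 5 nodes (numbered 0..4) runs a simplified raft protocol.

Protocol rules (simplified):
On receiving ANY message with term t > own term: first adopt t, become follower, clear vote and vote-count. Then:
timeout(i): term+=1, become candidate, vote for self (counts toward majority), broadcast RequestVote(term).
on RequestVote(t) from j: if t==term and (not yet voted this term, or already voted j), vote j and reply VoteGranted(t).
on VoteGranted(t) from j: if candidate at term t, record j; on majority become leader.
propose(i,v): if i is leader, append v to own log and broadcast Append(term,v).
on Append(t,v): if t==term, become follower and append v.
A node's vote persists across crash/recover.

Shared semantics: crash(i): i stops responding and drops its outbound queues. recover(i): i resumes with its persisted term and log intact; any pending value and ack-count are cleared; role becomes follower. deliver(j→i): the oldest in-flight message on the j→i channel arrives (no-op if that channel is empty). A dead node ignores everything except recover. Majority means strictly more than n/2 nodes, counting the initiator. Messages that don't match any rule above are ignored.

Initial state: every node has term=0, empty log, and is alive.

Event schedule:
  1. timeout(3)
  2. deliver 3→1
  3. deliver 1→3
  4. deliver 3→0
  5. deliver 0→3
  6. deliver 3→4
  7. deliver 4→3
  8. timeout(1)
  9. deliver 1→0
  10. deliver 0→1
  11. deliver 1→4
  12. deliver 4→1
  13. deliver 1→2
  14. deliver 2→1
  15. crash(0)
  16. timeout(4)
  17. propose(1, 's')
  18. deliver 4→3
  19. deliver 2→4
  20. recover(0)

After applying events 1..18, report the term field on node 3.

3

after 1 — timeout(3): n3:cand/t1/[-]
after 2 — deliver 3→1: n1:foll/t1/[-]
after 3 — deliver 1→3: ·
after 4 — deliver 3→0: n0:foll/t1/[-]
after 5 — deliver 0→3: n3:lead/t1/[-]
after 6 — deliver 3→4: n4:foll/t1/[-]
after 7 — deliver 4→3: ·
after 8 — timeout(1): n1:cand/t2/[-]
after 9 — deliver 1→0: n0:foll/t2/[-]
after 10 — deliver 0→1: ·
after 11 — deliver 1→4: n4:foll/t2/[-]
after 12 — deliver 4→1: n1:lead/t2/[-]
after 13 — deliver 1→2: n2:foll/t2/[-]
after 14 — deliver 2→1: ·
after 15 — crash(0): n0:✗foll/t2/[-]
after 16 — timeout(4): n4:cand/t3/[-]
after 17 — propose(1,'s'): n1:lead/t2/[s]
after 18 — deliver 4→3: n3:foll/t3/[-]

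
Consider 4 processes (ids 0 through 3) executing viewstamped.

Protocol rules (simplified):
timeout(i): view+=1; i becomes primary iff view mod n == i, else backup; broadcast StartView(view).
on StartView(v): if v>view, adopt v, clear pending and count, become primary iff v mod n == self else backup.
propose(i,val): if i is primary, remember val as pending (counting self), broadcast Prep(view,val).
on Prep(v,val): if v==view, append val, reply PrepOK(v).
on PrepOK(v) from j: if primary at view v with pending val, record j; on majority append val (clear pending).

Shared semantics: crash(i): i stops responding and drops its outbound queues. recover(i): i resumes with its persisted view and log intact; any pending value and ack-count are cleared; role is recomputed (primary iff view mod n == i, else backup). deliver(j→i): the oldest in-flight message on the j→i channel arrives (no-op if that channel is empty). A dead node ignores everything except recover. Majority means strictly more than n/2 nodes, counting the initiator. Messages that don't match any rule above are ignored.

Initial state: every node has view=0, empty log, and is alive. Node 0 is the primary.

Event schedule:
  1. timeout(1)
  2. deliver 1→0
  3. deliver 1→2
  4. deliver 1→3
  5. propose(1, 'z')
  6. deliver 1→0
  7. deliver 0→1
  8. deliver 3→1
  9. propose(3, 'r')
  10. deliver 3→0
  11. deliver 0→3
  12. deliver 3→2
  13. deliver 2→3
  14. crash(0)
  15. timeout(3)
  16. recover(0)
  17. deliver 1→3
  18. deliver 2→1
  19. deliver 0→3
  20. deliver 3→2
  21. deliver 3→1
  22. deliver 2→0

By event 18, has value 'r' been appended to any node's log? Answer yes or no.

no

[1] timeout(1) → N1(prim v1 [-])
[2] deliver 1→0 → N0(back v1 [-])
[3] deliver 1→2 → N2(back v1 [-])
[4] deliver 1→3 → N3(back v1 [-])
[5] propose(1,'z') → ∅
[6] deliver 1→0 → N0(back v1 [z])
[7] deliver 0→1 → ∅
[8] deliver 3→1 → ∅
[9] propose(3,'r') → ∅
[10] deliver 3→0 → ∅
[11] deliver 0→3 → ∅
[12] deliver 3→2 → ∅
[13] deliver 2→3 → ∅
[14] crash(0) → N0(✗back v1 [z])
[15] timeout(3) → N3(back v2 [-])
[16] recover(0) → N0(back v1 [z])
[17] deliver 1→3 → ∅
[18] deliver 2→1 → ∅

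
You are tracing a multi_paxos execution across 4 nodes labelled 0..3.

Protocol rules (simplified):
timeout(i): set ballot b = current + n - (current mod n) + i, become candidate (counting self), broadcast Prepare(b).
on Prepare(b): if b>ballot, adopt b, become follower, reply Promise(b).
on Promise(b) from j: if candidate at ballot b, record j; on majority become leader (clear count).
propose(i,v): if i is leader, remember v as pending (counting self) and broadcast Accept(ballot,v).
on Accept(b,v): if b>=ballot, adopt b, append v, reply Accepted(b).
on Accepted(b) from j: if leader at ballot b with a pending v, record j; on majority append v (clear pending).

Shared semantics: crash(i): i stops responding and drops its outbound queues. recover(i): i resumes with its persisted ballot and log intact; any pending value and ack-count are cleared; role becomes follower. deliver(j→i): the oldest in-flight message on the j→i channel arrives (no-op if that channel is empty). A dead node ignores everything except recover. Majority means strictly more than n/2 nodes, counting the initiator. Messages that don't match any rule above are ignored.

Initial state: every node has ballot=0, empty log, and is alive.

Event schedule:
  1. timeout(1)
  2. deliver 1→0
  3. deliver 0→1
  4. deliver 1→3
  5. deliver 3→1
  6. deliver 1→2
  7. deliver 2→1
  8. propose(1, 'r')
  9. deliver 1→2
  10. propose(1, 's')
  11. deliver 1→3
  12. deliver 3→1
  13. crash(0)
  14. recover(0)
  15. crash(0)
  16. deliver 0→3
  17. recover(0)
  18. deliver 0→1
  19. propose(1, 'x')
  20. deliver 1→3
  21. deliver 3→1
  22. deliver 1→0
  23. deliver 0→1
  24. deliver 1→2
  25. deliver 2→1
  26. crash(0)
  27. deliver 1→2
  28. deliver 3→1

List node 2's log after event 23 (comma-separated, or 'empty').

r

step 1 timeout(1): 1={cand,b=5,log=-}
step 2 deliver 1→0: 0={foll,b=5,log=-}
step 3 deliver 0→1: —
step 4 deliver 1→3: 3={foll,b=5,log=-}
step 5 deliver 3→1: 1={lead,b=5,log=-}
step 6 deliver 1→2: 2={foll,b=5,log=-}
step 7 deliver 2→1: —
step 8 propose(1,'r'): —
step 9 deliver 1→2: 2={foll,b=5,log=r}
step 10 propose(1,'s'): —
step 11 deliver 1→3: 3={foll,b=5,log=r}
step 12 deliver 3→1: —
step 13 crash(0): 0={✗foll,b=5,log=-}
step 14 recover(0): 0={foll,b=5,log=-}
step 15 crash(0): 0={✗foll,b=5,log=-}
step 16 deliver 0→3: —
step 17 recover(0): 0={foll,b=5,log=-}
step 18 deliver 0→1: —
step 19 propose(1,'x'): —
step 20 deliver 1→3: 3={foll,b=5,log=r,s}
step 21 deliver 3→1: —
step 22 deliver 1→0: 0={foll,b=5,log=r}
step 23 deliver 0→1: 1={lead,b=5,log=x}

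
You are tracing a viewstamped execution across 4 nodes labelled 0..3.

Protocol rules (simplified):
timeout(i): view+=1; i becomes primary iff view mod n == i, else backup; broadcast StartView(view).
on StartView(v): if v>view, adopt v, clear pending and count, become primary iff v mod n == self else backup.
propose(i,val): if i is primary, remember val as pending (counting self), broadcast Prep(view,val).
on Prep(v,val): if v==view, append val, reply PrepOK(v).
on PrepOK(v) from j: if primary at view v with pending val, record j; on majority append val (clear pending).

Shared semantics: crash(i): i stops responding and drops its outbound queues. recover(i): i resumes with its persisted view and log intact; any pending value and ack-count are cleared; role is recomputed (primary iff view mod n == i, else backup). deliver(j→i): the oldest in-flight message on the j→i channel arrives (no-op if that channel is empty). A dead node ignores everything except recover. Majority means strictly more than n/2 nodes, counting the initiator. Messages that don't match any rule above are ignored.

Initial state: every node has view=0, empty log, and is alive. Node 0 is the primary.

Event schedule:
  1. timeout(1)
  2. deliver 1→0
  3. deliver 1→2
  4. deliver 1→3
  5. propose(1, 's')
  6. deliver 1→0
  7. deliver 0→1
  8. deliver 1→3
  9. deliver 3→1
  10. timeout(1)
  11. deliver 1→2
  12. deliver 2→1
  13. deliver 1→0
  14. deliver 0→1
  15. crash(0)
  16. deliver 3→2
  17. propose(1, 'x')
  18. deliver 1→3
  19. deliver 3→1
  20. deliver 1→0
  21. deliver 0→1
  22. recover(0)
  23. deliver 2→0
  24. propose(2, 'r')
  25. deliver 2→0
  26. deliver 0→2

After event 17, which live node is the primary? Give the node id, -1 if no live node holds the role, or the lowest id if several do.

-1

1. timeout(1):  <1:prim v1 ->
2. deliver 1→0:  <0:back v1 ->
3. deliver 1→2:  <2:back v1 ->
4. deliver 1→3:  <3:back v1 ->
5. propose(1,'s'):  nop
6. deliver 1→0:  <0:back v1 s>
7. deliver 0→1:  nop
8. deliver 1→3:  <3:back v1 s>
9. deliver 3→1:  <1:prim v1 s>
10. timeout(1):  <1:back v2 s>
11. deliver 1→2:  <2:back v1 s>
12. deliver 2→1:  nop
13. deliver 1→0:  <0:back v2 s>
14. deliver 0→1:  nop
15. crash(0):  <0:✗back v2 s>
16. deliver 3→2:  nop
17. propose(1,'x'):  nop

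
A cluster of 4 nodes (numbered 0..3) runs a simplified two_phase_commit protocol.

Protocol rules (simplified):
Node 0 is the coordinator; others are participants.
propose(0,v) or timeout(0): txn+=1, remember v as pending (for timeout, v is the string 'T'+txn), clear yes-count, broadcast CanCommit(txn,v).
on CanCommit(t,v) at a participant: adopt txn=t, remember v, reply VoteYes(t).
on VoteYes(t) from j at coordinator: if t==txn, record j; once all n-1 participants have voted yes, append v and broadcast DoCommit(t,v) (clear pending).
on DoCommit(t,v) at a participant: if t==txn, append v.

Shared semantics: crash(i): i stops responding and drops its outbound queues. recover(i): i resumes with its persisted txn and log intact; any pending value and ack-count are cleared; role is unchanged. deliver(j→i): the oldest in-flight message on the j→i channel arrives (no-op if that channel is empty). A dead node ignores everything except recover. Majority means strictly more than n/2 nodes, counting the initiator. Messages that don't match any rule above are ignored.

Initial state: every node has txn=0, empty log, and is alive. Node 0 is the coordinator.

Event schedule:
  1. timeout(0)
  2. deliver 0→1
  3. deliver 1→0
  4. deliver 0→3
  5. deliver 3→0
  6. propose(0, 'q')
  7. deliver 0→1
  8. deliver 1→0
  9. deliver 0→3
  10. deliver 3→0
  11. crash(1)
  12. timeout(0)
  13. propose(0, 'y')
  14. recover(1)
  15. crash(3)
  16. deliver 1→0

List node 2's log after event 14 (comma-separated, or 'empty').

[1] timeout(0) → N0(coor t1 [-])
[2] deliver 0→1 → N1(part t1 [-])
[3] deliver 1→0 → ∅
[4] deliver 0→3 → N3(part t1 [-])
[5] deliver 3→0 → ∅
[6] propose(0,'q') → N0(coor t2 [-])
[7] deliver 0→1 → N1(part t2 [-])
[8] deliver 1→0 → ∅
[9] deliver 0→3 → N3(part t2 [-])
[10] deliver 3→0 → ∅
[11] crash(1) → N1(✗part t2 [-])
[12] timeout(0) → N0(coor t3 [-])
[13] propose(0,'y') → N0(coor t4 [-])
[14] recover(1) → N1(part t2 [-])

empty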